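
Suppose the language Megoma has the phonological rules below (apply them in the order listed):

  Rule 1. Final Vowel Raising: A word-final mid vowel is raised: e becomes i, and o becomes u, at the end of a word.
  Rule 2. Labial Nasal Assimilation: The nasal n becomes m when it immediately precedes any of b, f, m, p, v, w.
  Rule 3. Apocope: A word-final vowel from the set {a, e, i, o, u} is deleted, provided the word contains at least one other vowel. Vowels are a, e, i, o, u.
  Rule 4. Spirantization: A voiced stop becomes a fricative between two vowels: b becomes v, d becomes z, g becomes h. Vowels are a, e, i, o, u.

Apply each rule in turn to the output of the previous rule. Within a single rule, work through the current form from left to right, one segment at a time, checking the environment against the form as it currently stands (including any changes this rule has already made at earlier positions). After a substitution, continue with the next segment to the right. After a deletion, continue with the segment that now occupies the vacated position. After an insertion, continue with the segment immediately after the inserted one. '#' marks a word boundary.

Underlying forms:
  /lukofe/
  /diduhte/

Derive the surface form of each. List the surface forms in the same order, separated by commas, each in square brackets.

[lukof], [dizuht]

/lukofe/:
  Rule 1 Final Vowel Raising: [lukofe] → [lukofi]
  Rule 2 Labial Nasal Assimilation: no change — [lukofi]
  Rule 3 Apocope: [lukofi] → [lukof]
  Rule 4 Spirantization: no change — [lukof]
/diduhte/:
  Rule 1 Final Vowel Raising: [diduhte] → [diduhti]
  Rule 2 Labial Nasal Assimilation: no change — [diduhti]
  Rule 3 Apocope: [diduhti] → [diduht]
  Rule 4 Spirantization: [diduht] → [dizuht]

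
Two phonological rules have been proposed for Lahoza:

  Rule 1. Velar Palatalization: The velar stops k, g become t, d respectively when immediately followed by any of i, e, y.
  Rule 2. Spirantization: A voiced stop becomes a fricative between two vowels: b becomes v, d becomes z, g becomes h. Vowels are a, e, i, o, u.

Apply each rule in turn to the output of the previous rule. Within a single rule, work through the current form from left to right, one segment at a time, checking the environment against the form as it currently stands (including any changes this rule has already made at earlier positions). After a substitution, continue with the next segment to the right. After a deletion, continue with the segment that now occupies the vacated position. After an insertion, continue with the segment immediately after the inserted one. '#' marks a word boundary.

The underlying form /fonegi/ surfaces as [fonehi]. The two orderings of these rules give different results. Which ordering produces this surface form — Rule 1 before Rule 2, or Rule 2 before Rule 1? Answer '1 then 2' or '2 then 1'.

2 then 1

Order 1 then 2:
  1 Velar Palatalization: [fonegi] → [fonedi]
  2 Spirantization: [fonedi] → [fonezi]
  result: [fonezi]
Order 2 then 1:
  2 Spirantization: [fonegi] → [fonehi]
  1 Velar Palatalization: no change — [fonehi]
  result: [fonehi]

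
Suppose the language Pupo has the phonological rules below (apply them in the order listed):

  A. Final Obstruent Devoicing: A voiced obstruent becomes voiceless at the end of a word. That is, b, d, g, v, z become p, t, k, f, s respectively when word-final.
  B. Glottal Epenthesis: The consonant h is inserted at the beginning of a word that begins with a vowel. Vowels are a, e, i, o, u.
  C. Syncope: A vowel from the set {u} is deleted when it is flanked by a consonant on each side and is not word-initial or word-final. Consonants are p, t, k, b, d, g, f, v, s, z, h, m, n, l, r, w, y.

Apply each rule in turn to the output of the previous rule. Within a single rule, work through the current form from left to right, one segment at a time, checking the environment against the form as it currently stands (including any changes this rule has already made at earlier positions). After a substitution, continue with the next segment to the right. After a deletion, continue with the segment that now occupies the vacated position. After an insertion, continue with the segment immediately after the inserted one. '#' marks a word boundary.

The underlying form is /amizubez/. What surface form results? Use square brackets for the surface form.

[hamizbes]

A Final Obstruent Devoicing: [amizubez] → [amizubes]
B Glottal Epenthesis: [amizubes] → [hamizubes]
C Syncope: [hamizubes] → [hamizbes]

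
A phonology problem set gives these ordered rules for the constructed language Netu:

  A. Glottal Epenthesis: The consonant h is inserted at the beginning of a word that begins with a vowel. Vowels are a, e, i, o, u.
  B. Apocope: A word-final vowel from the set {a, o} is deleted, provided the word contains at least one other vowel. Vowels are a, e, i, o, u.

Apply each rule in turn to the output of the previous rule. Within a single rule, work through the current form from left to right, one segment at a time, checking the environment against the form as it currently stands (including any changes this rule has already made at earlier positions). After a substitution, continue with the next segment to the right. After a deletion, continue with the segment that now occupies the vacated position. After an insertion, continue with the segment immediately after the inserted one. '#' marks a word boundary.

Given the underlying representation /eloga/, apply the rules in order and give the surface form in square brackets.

[helog]

A Glottal Epenthesis: [eloga] → [heloga]
B Apocope: [heloga] → [helog]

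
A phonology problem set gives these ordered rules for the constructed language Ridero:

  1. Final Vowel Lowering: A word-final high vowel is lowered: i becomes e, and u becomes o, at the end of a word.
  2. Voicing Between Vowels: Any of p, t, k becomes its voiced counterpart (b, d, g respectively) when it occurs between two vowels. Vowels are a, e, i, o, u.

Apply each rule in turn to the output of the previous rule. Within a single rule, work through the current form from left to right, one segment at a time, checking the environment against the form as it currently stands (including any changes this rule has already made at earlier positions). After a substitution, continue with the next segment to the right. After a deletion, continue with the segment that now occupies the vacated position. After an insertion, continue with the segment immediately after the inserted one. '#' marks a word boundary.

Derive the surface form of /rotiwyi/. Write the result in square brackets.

1 Final Vowel Lowering: [rotiwyi] → [rotiwye]
2 Voicing Between Vowels: [rotiwye] → [rodiwye]

[rodiwye]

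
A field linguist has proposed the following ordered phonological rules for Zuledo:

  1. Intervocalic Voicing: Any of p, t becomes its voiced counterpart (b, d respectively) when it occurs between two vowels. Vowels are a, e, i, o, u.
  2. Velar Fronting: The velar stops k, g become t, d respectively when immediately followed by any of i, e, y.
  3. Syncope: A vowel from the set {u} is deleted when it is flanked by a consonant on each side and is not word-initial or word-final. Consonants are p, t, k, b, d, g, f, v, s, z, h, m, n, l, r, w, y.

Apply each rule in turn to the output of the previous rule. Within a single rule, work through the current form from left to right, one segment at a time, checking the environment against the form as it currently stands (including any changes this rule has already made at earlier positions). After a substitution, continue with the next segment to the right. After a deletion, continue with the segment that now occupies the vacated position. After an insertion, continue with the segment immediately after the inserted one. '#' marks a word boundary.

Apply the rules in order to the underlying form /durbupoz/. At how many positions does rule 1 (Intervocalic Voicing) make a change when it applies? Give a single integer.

1

1 Intervocalic Voicing: [durbupoz] → [durbuboz]
2 Velar Fronting: no change — [durbuboz]
3 Syncope: [durbuboz] → [drbboz]
Rule 1 changed 1 position(s).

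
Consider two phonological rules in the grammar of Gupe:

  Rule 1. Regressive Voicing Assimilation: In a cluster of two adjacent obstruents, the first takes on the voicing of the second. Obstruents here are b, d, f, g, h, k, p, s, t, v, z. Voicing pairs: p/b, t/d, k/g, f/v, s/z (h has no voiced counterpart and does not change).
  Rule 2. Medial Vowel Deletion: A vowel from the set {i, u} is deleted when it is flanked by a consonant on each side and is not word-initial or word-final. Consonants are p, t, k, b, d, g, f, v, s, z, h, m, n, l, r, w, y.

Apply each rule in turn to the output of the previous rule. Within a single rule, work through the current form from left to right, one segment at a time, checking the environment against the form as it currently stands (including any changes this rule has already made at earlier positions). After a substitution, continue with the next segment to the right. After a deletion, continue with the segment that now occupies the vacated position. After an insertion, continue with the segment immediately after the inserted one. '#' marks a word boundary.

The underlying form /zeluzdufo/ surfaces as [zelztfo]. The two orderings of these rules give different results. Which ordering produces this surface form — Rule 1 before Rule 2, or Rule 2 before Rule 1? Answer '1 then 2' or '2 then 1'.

Order 1 then 2:
  1 Regressive Voicing Assimilation: no change — [zeluzdufo]
  2 Medial Vowel Deletion: [zeluzdufo] → [zelzdfo]
  result: [zelzdfo]
Order 2 then 1:
  2 Medial Vowel Deletion: [zeluzdufo] → [zelzdfo]
  1 Regressive Voicing Assimilation: [zelzdfo] → [zelztfo]
  result: [zelztfo]

2 then 1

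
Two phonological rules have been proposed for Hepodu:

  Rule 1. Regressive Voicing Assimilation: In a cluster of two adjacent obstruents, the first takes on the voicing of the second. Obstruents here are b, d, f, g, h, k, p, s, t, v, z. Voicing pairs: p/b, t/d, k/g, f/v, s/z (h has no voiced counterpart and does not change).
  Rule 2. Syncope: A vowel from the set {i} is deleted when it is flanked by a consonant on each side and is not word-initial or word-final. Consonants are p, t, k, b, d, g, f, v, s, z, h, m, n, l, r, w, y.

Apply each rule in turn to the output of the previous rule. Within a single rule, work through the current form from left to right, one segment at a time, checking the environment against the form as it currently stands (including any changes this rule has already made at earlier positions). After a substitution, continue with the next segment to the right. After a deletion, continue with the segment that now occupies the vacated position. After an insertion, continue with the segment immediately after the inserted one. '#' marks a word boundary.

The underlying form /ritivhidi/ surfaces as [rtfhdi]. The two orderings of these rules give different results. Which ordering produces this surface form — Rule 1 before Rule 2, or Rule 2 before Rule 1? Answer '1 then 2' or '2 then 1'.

Order 1 then 2:
  1 Regressive Voicing Assimilation: [ritivhidi] → [ritifhidi]
  2 Syncope: [ritifhidi] → [rtfhdi]
  result: [rtfhdi]
Order 2 then 1:
  2 Syncope: [ritivhidi] → [rtvhdi]
  1 Regressive Voicing Assimilation: [rtvhdi] → [rdfhdi]
  result: [rdfhdi]

1 then 2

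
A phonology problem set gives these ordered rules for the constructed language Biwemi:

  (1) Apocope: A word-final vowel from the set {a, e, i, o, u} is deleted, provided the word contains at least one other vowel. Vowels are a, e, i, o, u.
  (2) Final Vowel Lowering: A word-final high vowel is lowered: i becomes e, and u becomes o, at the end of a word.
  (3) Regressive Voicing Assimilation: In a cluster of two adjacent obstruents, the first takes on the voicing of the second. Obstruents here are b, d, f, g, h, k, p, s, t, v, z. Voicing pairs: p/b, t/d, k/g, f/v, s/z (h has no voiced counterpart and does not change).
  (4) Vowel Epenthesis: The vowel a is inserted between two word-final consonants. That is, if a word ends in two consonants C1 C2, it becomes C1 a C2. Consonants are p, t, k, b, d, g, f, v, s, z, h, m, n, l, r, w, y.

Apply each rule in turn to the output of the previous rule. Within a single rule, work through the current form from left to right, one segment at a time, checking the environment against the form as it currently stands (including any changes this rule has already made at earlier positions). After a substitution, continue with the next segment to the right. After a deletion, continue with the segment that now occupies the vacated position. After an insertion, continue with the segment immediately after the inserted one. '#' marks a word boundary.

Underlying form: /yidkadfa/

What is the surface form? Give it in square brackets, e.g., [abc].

[yitkataf]

(1) Apocope: [yidkadfa] → [yidkadf]
(2) Final Vowel Lowering: no change — [yidkadf]
(3) Regressive Voicing Assimilation: [yidkadf] → [yitkatf]
(4) Vowel Epenthesis: [yitkatf] → [yitkataf]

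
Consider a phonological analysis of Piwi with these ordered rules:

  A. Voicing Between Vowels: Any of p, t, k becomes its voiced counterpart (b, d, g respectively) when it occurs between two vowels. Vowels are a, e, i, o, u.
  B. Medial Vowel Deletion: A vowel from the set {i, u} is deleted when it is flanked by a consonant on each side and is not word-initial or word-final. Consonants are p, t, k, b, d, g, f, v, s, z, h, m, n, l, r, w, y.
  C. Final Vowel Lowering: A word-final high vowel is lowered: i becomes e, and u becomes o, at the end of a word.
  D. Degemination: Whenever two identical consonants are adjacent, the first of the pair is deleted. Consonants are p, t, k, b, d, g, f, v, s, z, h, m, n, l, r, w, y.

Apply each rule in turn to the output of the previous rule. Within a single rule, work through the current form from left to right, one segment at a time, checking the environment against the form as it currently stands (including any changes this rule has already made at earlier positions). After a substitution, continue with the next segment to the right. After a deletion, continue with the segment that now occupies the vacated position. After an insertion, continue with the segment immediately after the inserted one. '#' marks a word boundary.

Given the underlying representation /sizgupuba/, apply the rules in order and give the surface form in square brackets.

[szgba]

A Voicing Between Vowels: [sizgupuba] → [sizgububa]
B Medial Vowel Deletion: [sizgububa] → [szgbba]
C Final Vowel Lowering: no change — [szgbba]
D Degemination: [szgbba] → [szgba]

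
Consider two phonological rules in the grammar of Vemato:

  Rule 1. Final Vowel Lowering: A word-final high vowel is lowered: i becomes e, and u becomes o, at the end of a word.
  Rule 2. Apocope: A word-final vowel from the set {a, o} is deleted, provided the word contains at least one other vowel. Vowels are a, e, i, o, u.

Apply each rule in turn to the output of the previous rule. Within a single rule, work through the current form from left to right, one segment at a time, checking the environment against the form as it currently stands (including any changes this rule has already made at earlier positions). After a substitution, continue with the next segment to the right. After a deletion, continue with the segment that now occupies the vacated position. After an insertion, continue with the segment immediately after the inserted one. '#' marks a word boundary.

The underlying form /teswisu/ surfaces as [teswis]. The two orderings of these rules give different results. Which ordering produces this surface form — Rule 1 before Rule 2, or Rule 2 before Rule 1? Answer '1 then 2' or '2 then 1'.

1 then 2

Order 1 then 2:
  1 Final Vowel Lowering: [teswisu] → [teswiso]
  2 Apocope: [teswiso] → [teswis]
  result: [teswis]
Order 2 then 1:
  2 Apocope: no change — [teswisu]
  1 Final Vowel Lowering: [teswisu] → [teswiso]
  result: [teswiso]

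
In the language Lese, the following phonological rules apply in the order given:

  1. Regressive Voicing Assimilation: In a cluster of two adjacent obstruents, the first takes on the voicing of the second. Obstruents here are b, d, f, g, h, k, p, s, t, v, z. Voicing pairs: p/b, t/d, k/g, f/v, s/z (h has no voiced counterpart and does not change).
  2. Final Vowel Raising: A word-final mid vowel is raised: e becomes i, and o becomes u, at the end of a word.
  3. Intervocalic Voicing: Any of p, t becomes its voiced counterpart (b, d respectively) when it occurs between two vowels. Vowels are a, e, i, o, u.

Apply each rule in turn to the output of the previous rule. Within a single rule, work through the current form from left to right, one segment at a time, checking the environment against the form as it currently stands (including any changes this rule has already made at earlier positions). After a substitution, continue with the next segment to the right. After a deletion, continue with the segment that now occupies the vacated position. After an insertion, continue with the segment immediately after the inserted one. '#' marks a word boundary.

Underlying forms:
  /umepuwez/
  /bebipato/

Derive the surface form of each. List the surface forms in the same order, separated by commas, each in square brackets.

/umepuwez/:
  1 Regressive Voicing Assimilation: no change — [umepuwez]
  2 Final Vowel Raising: no change — [umepuwez]
  3 Intervocalic Voicing: [umepuwez] → [umebuwez]
/bebipato/:
  1 Regressive Voicing Assimilation: no change — [bebipato]
  2 Final Vowel Raising: [bebipato] → [bebipatu]
  3 Intervocalic Voicing: [bebipatu] → [bebibadu]

[umebuwez], [bebibadu]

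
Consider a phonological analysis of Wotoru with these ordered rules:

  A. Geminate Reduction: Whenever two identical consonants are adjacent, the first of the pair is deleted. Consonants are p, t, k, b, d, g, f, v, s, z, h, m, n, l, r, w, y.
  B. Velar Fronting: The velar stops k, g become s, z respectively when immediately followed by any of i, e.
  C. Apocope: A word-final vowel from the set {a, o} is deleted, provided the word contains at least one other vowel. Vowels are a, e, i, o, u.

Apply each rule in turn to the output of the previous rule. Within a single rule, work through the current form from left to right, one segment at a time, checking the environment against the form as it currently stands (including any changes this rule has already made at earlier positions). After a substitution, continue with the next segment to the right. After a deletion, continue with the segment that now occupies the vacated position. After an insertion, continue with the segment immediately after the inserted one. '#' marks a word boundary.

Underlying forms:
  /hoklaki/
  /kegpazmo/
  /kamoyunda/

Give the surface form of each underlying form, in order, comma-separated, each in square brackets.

/hoklaki/:
  A Geminate Reduction: no change — [hoklaki]
  B Velar Fronting: [hoklaki] → [hoklasi]
  C Apocope: no change — [hoklasi]
/kegpazmo/:
  A Geminate Reduction: no change — [kegpazmo]
  B Velar Fronting: [kegpazmo] → [segpazmo]
  C Apocope: [segpazmo] → [segpazm]
/kamoyunda/:
  A Geminate Reduction: no change — [kamoyunda]
  B Velar Fronting: no change — [kamoyunda]
  C Apocope: [kamoyunda] → [kamoyund]

[hoklasi], [segpazm], [kamoyund]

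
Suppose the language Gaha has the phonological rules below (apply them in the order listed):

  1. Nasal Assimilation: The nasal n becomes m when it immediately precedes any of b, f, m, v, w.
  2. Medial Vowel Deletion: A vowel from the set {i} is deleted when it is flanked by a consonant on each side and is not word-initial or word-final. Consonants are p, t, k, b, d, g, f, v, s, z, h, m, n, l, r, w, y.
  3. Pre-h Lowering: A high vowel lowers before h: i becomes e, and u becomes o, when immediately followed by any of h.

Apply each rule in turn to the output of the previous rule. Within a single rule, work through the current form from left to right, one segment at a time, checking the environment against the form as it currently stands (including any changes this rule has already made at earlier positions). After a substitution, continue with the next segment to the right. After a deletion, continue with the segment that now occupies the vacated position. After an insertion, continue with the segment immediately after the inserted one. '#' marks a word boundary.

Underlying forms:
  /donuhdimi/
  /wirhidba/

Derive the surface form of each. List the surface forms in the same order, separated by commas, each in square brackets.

/donuhdimi/:
  1 Nasal Assimilation: no change — [donuhdimi]
  2 Medial Vowel Deletion: [donuhdimi] → [donuhdmi]
  3 Pre-h Lowering: [donuhdmi] → [donohdmi]
/wirhidba/:
  1 Nasal Assimilation: no change — [wirhidba]
  2 Medial Vowel Deletion: [wirhidba] → [wrhdba]
  3 Pre-h Lowering: no change — [wrhdba]

[donohdmi], [wrhdba]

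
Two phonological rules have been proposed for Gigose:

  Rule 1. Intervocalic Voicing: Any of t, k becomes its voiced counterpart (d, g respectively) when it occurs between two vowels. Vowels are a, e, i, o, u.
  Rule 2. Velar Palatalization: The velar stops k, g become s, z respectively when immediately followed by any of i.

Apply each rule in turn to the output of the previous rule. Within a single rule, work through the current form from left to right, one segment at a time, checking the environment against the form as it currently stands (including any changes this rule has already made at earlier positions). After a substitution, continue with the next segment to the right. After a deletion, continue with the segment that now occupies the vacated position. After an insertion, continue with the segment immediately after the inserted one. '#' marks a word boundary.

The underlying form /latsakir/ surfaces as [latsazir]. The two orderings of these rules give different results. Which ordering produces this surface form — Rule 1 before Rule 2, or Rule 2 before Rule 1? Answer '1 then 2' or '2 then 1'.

1 then 2

Order 1 then 2:
  1 Intervocalic Voicing: [latsakir] → [latsagir]
  2 Velar Palatalization: [latsagir] → [latsazir]
  result: [latsazir]
Order 2 then 1:
  2 Velar Palatalization: [latsakir] → [latsasir]
  1 Intervocalic Voicing: no change — [latsasir]
  result: [latsasir]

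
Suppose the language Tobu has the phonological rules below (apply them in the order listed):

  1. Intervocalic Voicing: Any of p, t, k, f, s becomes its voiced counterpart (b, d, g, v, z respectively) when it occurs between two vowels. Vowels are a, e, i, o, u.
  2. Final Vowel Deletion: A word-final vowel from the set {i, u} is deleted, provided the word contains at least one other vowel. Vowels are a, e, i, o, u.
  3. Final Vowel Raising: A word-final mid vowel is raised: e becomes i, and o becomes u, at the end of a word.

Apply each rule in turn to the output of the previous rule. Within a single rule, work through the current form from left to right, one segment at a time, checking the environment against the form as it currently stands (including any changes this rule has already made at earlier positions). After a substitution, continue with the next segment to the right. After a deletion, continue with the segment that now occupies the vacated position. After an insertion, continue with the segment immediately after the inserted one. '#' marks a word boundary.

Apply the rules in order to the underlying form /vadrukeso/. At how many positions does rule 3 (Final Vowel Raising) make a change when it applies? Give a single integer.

1

1 Intervocalic Voicing: [vadrukeso] → [vadrugezo]
2 Final Vowel Deletion: no change — [vadrugezo]
3 Final Vowel Raising: [vadrugezo] → [vadrugezu]
Rule 3 changed 1 position(s).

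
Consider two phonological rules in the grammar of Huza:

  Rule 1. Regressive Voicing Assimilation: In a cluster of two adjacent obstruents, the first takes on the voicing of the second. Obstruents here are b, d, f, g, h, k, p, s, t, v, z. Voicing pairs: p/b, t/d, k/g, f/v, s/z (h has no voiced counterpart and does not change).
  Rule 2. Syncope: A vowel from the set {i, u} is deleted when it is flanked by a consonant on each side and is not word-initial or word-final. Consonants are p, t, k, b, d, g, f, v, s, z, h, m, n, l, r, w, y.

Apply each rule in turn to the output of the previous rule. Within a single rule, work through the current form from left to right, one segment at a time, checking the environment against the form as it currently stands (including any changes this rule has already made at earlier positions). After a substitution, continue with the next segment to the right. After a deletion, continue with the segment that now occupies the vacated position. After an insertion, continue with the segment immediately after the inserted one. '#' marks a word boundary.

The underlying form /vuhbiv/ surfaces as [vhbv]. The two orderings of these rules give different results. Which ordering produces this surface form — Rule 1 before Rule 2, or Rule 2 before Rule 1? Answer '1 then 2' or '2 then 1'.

Order 1 then 2:
  1 Regressive Voicing Assimilation: no change — [vuhbiv]
  2 Syncope: [vuhbiv] → [vhbv]
  result: [vhbv]
Order 2 then 1:
  2 Syncope: [vuhbiv] → [vhbv]
  1 Regressive Voicing Assimilation: [vhbv] → [fhbv]
  result: [fhbv]

1 then 2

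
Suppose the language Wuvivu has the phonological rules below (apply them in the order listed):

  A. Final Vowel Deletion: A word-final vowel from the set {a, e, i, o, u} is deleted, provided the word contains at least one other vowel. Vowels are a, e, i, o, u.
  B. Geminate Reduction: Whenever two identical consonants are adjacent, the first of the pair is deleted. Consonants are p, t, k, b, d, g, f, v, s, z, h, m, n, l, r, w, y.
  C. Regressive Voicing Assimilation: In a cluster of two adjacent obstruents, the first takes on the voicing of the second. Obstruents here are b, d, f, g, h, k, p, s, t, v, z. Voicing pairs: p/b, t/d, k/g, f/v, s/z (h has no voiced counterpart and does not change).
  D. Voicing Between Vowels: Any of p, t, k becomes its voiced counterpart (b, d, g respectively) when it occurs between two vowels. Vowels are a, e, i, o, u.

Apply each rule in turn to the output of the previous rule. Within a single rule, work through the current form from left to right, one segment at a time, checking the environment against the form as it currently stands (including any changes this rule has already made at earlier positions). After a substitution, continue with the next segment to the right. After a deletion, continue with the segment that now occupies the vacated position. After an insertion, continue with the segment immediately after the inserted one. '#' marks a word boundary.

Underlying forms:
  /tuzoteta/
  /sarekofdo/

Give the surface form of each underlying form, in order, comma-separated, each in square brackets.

/tuzoteta/:
  A Final Vowel Deletion: [tuzoteta] → [tuzotet]
  B Geminate Reduction: no change — [tuzotet]
  C Regressive Voicing Assimilation: no change — [tuzotet]
  D Voicing Between Vowels: [tuzotet] → [tuzodet]
/sarekofdo/:
  A Final Vowel Deletion: [sarekofdo] → [sarekofd]
  B Geminate Reduction: no change — [sarekofd]
  C Regressive Voicing Assimilation: [sarekofd] → [sarekovd]
  D Voicing Between Vowels: [sarekovd] → [saregovd]

[tuzodet], [saregovd]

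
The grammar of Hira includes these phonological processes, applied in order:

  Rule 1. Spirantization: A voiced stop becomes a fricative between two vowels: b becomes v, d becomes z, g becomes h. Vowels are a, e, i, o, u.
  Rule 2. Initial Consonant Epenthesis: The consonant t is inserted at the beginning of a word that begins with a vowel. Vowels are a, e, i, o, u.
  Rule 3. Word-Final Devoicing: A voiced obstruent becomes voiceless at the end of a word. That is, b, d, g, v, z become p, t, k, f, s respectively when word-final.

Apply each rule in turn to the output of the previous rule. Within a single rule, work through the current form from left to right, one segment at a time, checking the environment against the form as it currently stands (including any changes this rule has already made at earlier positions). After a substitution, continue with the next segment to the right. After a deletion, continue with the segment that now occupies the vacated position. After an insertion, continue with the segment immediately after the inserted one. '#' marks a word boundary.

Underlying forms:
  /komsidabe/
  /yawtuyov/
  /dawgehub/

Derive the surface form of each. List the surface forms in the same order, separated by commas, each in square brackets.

[komsizave], [yawtuyof], [dawgehup]

/komsidabe/:
  Rule 1 Spirantization: [komsidabe] → [komsizave]
  Rule 2 Initial Consonant Epenthesis: no change — [komsizave]
  Rule 3 Word-Final Devoicing: no change — [komsizave]
/yawtuyov/:
  Rule 1 Spirantization: no change — [yawtuyov]
  Rule 2 Initial Consonant Epenthesis: no change — [yawtuyov]
  Rule 3 Word-Final Devoicing: [yawtuyov] → [yawtuyof]
/dawgehub/:
  Rule 1 Spirantization: no change — [dawgehub]
  Rule 2 Initial Consonant Epenthesis: no change — [dawgehub]
  Rule 3 Word-Final Devoicing: [dawgehub] → [dawgehup]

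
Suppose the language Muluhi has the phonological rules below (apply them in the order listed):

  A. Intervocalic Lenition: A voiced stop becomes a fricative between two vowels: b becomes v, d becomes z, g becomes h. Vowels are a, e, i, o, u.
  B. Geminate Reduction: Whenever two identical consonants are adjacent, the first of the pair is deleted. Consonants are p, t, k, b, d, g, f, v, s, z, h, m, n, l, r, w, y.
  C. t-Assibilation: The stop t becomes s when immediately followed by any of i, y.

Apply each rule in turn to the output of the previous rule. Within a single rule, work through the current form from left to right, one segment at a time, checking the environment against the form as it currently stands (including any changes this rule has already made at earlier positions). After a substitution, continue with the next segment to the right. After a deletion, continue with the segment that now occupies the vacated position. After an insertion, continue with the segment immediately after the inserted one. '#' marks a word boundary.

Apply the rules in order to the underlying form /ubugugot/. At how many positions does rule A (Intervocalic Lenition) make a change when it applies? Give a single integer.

3

A Intervocalic Lenition: [ubugugot] → [uvuhuhot]
B Geminate Reduction: no change — [uvuhuhot]
C t-Assibilation: no change — [uvuhuhot]
Rule A changed 3 position(s).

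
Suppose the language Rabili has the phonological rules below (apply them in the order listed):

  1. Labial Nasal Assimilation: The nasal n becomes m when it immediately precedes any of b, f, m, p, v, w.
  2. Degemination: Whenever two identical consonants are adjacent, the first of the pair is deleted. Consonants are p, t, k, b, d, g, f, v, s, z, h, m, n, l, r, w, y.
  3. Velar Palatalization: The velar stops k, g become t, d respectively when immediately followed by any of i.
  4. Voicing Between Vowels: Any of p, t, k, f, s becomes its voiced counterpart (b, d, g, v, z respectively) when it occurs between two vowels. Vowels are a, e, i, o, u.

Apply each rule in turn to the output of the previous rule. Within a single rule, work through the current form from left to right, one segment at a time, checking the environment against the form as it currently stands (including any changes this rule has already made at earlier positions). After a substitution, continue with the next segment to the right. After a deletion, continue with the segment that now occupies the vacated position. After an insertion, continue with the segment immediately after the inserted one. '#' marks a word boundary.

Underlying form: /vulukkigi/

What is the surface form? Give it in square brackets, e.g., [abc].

1 Labial Nasal Assimilation: no change — [vulukkigi]
2 Degemination: [vulukkigi] → [vulukigi]
3 Velar Palatalization: [vulukigi] → [vulutidi]
4 Voicing Between Vowels: [vulutidi] → [vuludidi]

[vuludidi]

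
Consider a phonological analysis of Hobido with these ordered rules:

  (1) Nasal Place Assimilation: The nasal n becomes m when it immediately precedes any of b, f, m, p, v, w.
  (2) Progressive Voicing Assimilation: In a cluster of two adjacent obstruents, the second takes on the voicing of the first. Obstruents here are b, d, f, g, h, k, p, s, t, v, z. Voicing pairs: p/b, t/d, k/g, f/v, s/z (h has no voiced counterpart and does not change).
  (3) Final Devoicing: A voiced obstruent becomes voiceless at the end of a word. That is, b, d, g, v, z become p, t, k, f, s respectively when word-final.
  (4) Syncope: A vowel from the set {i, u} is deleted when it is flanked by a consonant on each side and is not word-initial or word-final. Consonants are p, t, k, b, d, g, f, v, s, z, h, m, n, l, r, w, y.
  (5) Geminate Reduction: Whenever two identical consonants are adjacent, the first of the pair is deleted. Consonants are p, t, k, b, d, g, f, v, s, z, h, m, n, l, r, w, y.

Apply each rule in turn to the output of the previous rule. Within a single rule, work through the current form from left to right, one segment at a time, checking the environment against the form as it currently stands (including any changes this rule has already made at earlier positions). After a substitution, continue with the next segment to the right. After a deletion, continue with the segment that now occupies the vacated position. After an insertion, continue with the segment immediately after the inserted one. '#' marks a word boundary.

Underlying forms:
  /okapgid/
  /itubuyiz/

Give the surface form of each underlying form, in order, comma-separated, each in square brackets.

[okapkt], [itbys]

/okapgid/:
  (1) Nasal Place Assimilation: no change — [okapgid]
  (2) Progressive Voicing Assimilation: [okapgid] → [okapkid]
  (3) Final Devoicing: [okapkid] → [okapkit]
  (4) Syncope: [okapkit] → [okapkt]
  (5) Geminate Reduction: no change — [okapkt]
/itubuyiz/:
  (1) Nasal Place Assimilation: no change — [itubuyiz]
  (2) Progressive Voicing Assimilation: no change — [itubuyiz]
  (3) Final Devoicing: [itubuyiz] → [itubuyis]
  (4) Syncope: [itubuyis] → [itbys]
  (5) Geminate Reduction: no change — [itbys]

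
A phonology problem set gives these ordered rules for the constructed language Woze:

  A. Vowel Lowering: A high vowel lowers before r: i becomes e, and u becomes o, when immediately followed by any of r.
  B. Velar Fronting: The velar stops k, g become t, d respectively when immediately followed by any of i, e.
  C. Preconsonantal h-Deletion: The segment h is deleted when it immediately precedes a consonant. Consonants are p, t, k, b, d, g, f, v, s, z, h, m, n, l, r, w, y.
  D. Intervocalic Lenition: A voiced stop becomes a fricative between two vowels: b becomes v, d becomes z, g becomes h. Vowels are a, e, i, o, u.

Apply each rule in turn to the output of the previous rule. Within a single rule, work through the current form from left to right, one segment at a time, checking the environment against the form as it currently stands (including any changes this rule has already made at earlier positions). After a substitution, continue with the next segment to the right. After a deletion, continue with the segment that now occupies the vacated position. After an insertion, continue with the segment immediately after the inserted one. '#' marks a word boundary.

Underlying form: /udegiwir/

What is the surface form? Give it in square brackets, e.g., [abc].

A Vowel Lowering: [udegiwir] → [udegiwer]
B Velar Fronting: [udegiwer] → [udediwer]
C Preconsonantal h-Deletion: no change — [udediwer]
D Intervocalic Lenition: [udediwer] → [uzeziwer]

[uzeziwer]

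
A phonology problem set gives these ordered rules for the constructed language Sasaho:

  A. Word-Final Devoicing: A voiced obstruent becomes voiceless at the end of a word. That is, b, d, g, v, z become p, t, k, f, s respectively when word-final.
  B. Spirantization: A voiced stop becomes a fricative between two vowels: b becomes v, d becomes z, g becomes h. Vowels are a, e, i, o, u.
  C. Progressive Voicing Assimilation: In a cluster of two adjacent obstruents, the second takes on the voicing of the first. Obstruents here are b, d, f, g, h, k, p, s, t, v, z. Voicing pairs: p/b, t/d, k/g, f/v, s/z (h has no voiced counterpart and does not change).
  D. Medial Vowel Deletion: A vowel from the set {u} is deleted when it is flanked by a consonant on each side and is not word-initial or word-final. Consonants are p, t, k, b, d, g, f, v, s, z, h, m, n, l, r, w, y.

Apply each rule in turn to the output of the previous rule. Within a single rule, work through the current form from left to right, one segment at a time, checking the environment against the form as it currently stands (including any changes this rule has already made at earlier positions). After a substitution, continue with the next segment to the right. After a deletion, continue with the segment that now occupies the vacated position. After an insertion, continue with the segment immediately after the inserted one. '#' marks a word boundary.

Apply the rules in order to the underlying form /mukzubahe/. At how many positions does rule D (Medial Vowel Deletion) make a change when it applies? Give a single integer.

2

A Word-Final Devoicing: no change — [mukzubahe]
B Spirantization: [mukzubahe] → [mukzuvahe]
C Progressive Voicing Assimilation: [mukzuvahe] → [muksuvahe]
D Medial Vowel Deletion: [muksuvahe] → [mksvahe]
Rule D changed 2 position(s).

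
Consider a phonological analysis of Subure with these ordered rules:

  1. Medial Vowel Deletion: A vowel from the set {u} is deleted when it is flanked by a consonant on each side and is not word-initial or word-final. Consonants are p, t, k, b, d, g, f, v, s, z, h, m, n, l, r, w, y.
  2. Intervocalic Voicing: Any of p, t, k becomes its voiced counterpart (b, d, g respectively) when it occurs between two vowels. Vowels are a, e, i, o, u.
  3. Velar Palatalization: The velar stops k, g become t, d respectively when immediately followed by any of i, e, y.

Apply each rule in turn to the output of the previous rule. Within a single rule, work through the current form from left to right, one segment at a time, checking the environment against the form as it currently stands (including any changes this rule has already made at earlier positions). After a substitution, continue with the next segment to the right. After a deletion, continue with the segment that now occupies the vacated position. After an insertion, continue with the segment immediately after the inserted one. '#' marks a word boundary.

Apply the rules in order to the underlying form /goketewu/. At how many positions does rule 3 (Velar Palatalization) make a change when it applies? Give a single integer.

1 Medial Vowel Deletion: no change — [goketewu]
2 Intervocalic Voicing: [goketewu] → [gogedewu]
3 Velar Palatalization: [gogedewu] → [godedewu]
Rule 3 changed 1 position(s).

1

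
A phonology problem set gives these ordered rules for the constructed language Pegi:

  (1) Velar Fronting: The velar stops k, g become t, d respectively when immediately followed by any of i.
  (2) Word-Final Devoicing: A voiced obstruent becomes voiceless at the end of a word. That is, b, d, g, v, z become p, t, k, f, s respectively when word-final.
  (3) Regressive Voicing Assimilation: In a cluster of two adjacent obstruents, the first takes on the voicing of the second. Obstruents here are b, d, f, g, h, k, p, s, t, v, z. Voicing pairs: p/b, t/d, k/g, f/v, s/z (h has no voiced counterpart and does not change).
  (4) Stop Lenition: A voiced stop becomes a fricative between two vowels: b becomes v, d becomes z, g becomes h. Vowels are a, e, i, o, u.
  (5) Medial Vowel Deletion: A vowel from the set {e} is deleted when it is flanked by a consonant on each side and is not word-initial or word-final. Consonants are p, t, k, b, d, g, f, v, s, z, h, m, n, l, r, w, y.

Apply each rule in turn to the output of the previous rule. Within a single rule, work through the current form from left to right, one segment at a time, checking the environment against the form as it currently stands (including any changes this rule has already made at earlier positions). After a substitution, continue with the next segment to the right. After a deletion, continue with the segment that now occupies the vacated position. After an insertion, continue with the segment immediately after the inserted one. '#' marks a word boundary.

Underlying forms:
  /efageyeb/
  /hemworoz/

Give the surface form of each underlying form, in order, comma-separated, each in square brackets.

/efageyeb/:
  (1) Velar Fronting: no change — [efageyeb]
  (2) Word-Final Devoicing: [efageyeb] → [efageyep]
  (3) Regressive Voicing Assimilation: no change — [efageyep]
  (4) Stop Lenition: [efageyep] → [efaheyep]
  (5) Medial Vowel Deletion: [efaheyep] → [efahyp]
/hemworoz/:
  (1) Velar Fronting: no change — [hemworoz]
  (2) Word-Final Devoicing: [hemworoz] → [hemworos]
  (3) Regressive Voicing Assimilation: no change — [hemworos]
  (4) Stop Lenition: no change — [hemworos]
  (5) Medial Vowel Deletion: [hemworos] → [hmworos]

[efahyp], [hmworos]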